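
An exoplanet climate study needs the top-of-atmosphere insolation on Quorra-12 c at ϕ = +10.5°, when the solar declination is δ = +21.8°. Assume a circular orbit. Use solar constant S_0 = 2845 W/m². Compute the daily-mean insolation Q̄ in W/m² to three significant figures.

cos h₀ = −tan(+10.5°) tan(+21.800°) = -0.0741, h₀ = 1.6450 rad.
Bracket: h₀ sin ϕ sin δ + cos ϕ cos δ sin h₀ = 1.6450×0.18224×0.37137 + 0.98325×0.92849×0.99725 = 0.111331 + 0.910427 = 1.021758.
Q̄ = (S_0/π) × [bracket] = (2845/π) × 1.021758 = 925.3 W/m².

Q̄ ≈ 925 W/m²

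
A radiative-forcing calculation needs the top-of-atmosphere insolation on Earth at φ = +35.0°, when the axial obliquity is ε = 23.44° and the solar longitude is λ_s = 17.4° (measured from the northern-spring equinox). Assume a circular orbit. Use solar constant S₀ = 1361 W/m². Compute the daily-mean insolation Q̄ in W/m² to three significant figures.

Q̄ ≈ 400 W/m²

Solar declination: sin δ = sin ε · sin λ_s = sin 23.44° × sin 17.4° = 0.11895, so δ = +6.832°.
cos H₀ = −tan(+35.0°) tan(+6.832°) = -0.0839, H₀ = 1.6548 rad.
Bracket: H₀ sin φ sin δ + cos φ cos δ sin H₀ = 1.6548×0.57358×0.11895 + 0.81915×0.99290×0.99648 = 0.112903 + 0.810471 = 0.923374.
Q̄ = (S₀/π) × [bracket] = (1361/π) × 0.923374 = 400.0 W/m².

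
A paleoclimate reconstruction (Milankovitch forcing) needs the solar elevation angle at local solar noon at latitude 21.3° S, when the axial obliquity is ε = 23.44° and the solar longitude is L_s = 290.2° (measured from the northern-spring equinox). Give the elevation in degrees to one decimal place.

Solar declination: sin δ = sin ε · sin L_s = sin 23.44° × sin 290.2° = -0.37332, so δ = -21.921°.
At local noon the hour angle is zero, so the zenith angle equals |ϕ − δ| = |-21.3° − (-21.921°)| = 0.621°.
Elevation = 90° − 0.621° = 89.4°.

89.4°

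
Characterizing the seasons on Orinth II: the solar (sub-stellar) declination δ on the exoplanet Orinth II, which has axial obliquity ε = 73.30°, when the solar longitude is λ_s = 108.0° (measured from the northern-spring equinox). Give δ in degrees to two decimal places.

sin δ = sin ε · sin λ_s = sin 73.30° × sin 108.0° = 0.910943.
δ = arcsin(0.910943) = +65.64°.

δ = +65.64°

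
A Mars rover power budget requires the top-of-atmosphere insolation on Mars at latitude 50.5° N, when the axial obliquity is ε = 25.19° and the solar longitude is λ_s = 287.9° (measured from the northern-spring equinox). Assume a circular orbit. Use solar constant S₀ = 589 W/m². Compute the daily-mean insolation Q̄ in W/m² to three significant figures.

Q̄ ≈ 33.2 W/m²

Solar declination: sin δ = sin ε · sin λ_s = sin 25.19° × sin 287.9° = -0.40502, so δ = -23.892°.
cos H₀ = −tan(+50.5°) tan(-23.892°) = 0.5374, H₀ = 1.0035 rad.
Bracket: H₀ sin φ sin δ + cos φ cos δ sin H₀ = 1.0035×0.77162×-0.40502 + 0.63608×0.91431×0.84334 = -0.313615 + 0.490465 = 0.176850.
Q̄ = (S₀/π) × [bracket] = (589/π) × 0.176850 = 33.16 W/m².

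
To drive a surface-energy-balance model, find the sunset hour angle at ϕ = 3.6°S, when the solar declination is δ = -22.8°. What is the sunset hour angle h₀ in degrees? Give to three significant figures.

cos h₀ = −tan ϕ · tan δ = −tan(-3.6°) × tan(-22.800°) = -0.0264, so h₀ = 1.5972 rad = 91.52°.

h₀ = 91.5°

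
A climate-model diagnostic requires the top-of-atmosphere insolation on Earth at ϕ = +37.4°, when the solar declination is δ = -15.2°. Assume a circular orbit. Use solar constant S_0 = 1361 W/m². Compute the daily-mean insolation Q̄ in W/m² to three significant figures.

Q̄ ≈ 231 W/m²

cos h₀ = −tan(+37.4°) tan(-15.200°) = 0.2077, h₀ = 1.3615 rad.
Bracket: h₀ sin ϕ sin δ + cos ϕ cos δ sin h₀ = 1.3615×0.60738×-0.26219 + 0.79441×0.96502×0.97819 = -0.216817 + 0.749902 = 0.533085.
Q̄ = (S_0/π) × [bracket] = (1361/π) × 0.533085 = 230.9 W/m².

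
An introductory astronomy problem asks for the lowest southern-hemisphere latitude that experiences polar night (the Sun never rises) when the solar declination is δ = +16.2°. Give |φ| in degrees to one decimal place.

|φ| = 73.8°

Polar night requires cos H₀ = −tan φ tan δ ≥ 1, i.e. tan φ tan δ ≤ −1.
The boundary is |tan φ| · |tan δ| = 1, so |φ| = 90° − |δ| = 90° − 16.2° = 73.8° in the southern hemisphere.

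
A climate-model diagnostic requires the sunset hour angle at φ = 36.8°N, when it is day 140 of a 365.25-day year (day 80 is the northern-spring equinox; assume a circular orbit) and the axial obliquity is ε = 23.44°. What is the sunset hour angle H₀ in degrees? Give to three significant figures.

Solar longitude: λ_s = 360° × (140 − 80)/365.25 = 59.138°.
sin δ = sin 23.44° × sin 59.138° = 0.34146, so δ = +19.966°.
cos H₀ = −tan φ · tan δ = −tan(+36.8°) × tan(+19.966°) = -0.2718, so H₀ = 1.8460 rad = 105.77°.

H₀ = 106°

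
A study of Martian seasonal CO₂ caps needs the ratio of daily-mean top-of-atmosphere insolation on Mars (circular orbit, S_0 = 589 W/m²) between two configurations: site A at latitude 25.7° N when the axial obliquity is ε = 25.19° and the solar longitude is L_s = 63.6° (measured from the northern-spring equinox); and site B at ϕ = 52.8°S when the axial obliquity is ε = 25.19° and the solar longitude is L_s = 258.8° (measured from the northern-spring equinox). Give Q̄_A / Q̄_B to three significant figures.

Q̄_A / Q̄_B ≈ 0.943

— Configuration A (ϕ=+25.7°):
Solar declination: sin δ = sin ε · sin L_s = sin 25.19° × sin 63.6° = 0.38123, so δ = +22.410°.
cos h₀ = −tan(+25.7°) tan(+22.410°) = -0.1985, h₀ = 1.7706 rad.
Bracket: h₀ sin ϕ sin δ + cos ϕ cos δ sin h₀ = 1.7706×0.43366×0.38123 + 0.90108×0.92448×0.98011 = 0.292723 + 0.816461 = 1.109184.
Q̄ = (S_0/π) × [bracket] = (589/π) × 1.109184 = 207.95 W/m².
— Configuration B (ϕ=-52.8°):
Solar declination: sin δ = sin ε · sin L_s = sin 25.19° × sin 258.8° = -0.41752, so δ = -24.678°.
cos h₀ = −tan(-52.8°) tan(-24.678°) = -0.6053, h₀ = 2.2210 rad.
Bracket: h₀ sin ϕ sin δ + cos ϕ cos δ sin h₀ = 2.2210×-0.79653×-0.41752 + 0.60460×0.90867×0.79597 = 0.738632 + 0.437291 = 1.175923.
Q̄ = (S_0/π) × [bracket] = (589/π) × 1.175923 = 220.47 W/m².
Ratio Q̄_A / Q̄_B = 207.95 / 220.47 = 0.9432.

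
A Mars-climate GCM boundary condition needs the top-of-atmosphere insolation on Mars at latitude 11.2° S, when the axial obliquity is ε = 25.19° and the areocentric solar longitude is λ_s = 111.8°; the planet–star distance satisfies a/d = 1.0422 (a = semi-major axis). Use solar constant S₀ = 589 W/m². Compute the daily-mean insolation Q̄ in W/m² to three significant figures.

sin δ = sin 25.19° × sin 111.8° = 0.39518, so δ = +23.277°.
cos H₀ = −tan(-11.2°) tan(+23.277°) = 0.0852, H₀ = 1.4855 rad.
Bracket: H₀ sin φ sin δ + cos φ cos δ sin H₀ = 1.4855×-0.19423×0.39518 + 0.98096×0.91860×0.99637 = -0.114021 + 0.897839 = 0.783818.
Inverse-square distance factor (a/d)² = 1.0422² = 1.086181.
Q̄ = (S₀/π) × 1.086181 × [bracket] = (589/π) × 1.086181 × 0.783818 = 159.6 W/m².

Q̄ ≈ 160 W/m²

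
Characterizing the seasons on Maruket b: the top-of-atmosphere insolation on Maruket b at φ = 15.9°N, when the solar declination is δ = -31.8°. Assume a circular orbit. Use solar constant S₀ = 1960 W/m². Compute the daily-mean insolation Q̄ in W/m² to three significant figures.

cos H₀ = −tan(+15.9°) tan(-31.800°) = 0.1766, H₀ = 1.3932 rad.
Bracket: H₀ sin φ sin δ + cos φ cos δ sin H₀ = 1.3932×0.27396×-0.52696 + 0.96174×0.84989×0.98428 = -0.201131 + 0.804524 = 0.603393.
Q̄ = (S₀/π) × [bracket] = (1960/π) × 0.603393 = 376.4 W/m².

Q̄ ≈ 376 W/m²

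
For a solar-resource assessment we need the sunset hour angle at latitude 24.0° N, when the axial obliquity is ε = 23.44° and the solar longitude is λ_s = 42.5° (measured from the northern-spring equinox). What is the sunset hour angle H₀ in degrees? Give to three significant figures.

H₀ = 97.1°

Solar declination: sin δ = sin ε · sin λ_s = sin 23.44° × sin 42.5° = 0.26874, so δ = +15.589°.
cos H₀ = −tan φ · tan δ = −tan(+24.0°) × tan(+15.589°) = -0.1242, so H₀ = 1.6953 rad = 97.14°.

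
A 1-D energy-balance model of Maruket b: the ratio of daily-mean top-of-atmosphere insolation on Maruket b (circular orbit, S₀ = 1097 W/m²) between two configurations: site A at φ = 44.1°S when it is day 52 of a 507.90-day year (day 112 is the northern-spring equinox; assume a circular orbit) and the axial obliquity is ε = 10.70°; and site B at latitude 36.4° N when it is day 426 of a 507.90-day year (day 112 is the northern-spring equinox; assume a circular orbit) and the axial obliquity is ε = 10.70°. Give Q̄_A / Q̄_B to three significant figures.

Q̄_A / Q̄_B ≈ 1.25

— Configuration A (φ=-44.1°):
Solar longitude: λ_s = 360° × (52 − 112)/507.90 = -42.528°, i.e. -42.528° + 360° = 317.472°.
sin δ = sin 10.70° × sin 317.472° = -0.12550, so δ = -7.210°.
cos H₀ = −tan(-44.1°) tan(-7.210°) = -0.1226, H₀ = 1.6937 rad.
Bracket: H₀ sin φ sin δ + cos φ cos δ sin H₀ = 1.6937×-0.69591×-0.12550 + 0.71813×0.99209×0.99246 = 0.147922 + 0.707078 = 0.855000.
Q̄ = (S₀/π) × [bracket] = (1097/π) × 0.855000 = 298.55 W/m².
— Configuration B (φ=+36.4°):
Solar longitude: λ_s = 360° × (426 − 112)/507.90 = 222.563°.
sin δ = sin 10.70° × sin 222.563° = -0.12559, so δ = -7.215°.
cos H₀ = −tan(+36.4°) tan(-7.215°) = 0.0933, H₀ = 1.4773 rad.
Bracket: H₀ sin φ sin δ + cos φ cos δ sin H₀ = 1.4773×0.59342×-0.12559 + 0.80489×0.99208×0.99564 = -0.110100 + 0.795034 = 0.684934.
Q̄ = (S₀/π) × [bracket] = (1097/π) × 0.684934 = 239.17 W/m².
Ratio Q̄_A / Q̄_B = 298.55 / 239.17 = 1.248.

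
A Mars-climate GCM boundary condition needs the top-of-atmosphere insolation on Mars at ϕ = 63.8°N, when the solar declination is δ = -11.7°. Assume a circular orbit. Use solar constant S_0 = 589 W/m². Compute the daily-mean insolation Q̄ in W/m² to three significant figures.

Q̄ ≈ 34.8 W/m²

cos h₀ = −tan(+63.8°) tan(-11.700°) = 0.4209, h₀ = 1.1364 rad.
Bracket: h₀ sin ϕ sin δ + cos ϕ cos δ sin h₀ = 1.1364×0.89726×-0.20279 + 0.44151×0.97922×0.90712 = -0.206774 + 0.392180 = 0.185406.
Q̄ = (S_0/π) × [bracket] = (589/π) × 0.185406 = 34.76 W/m².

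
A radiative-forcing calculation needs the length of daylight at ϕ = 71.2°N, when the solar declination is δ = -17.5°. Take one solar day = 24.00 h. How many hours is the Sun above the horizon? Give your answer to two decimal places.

2.95 h

cos h₀ = −tan ϕ · tan δ = −tan(+71.2°) × tan(-17.500°) = 0.9262, so h₀ = 0.3866 rad = 22.15°.
Daylight = 2h₀/(2π) × 24.00 h = (0.3866/π) × 24.00 = 2.95 h.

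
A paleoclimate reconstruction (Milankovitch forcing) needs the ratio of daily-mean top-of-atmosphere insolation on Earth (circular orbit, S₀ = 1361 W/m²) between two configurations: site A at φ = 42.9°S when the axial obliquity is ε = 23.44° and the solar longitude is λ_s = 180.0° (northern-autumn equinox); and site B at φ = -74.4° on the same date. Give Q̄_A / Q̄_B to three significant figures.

— Configuration A (φ=-42.9°):
Solar declination: sin δ = sin ε · sin λ_s = sin 23.44° × sin 180.0° = 0.00000, so δ = +0.000°.
cos H₀ = −tan(-42.9°) tan(+0.000°) = 0.0000, H₀ = 1.5708 rad.
Bracket: H₀ sin φ sin δ + cos φ cos δ sin H₀ = 1.5708×-0.68072×0.00000 + 0.73254×1.00000×1.00000 = -0.000000 + 0.732540 = 0.732540.
Q̄ = (S₀/π) × [bracket] = (1361/π) × 0.732540 = 317.35 W/m².
— Configuration B (φ=-74.4°):
cos H₀ = −tan(-74.4°) tan(+0.000°) = 0.0000, H₀ = 1.5708 rad.
Bracket: H₀ sin φ sin δ + cos φ cos δ sin H₀ = 1.5708×-0.96316×0.00000 + 0.26892×1.00000×1.00000 = -0.000000 + 0.268920 = 0.268920.
Q̄ = (S₀/π) × [bracket] = (1361/π) × 0.268920 = 116.50 W/m².
Ratio Q̄_A / Q̄_B = 317.35 / 116.50 = 2.724.

Q̄_A / Q̄_B ≈ 2.72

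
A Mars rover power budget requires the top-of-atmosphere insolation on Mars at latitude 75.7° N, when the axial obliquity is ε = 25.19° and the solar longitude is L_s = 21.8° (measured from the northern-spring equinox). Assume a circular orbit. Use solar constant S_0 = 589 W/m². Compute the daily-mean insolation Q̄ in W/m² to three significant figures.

Solar declination: sin δ = sin ε · sin L_s = sin 25.19° × sin 21.8° = 0.15806, so δ = +9.094°.
cos h₀ = −tan(+75.7°) tan(+9.094°) = -0.6280, h₀ = 2.2498 rad.
Bracket: h₀ sin ϕ sin δ + cos ϕ cos δ sin h₀ = 2.2498×0.96902×0.15806 + 0.24700×0.98743×0.77822 = 0.344587 + 0.189804 = 0.534391.
Q̄ = (S_0/π) × [bracket] = (589/π) × 0.534391 = 100.2 W/m².

Q̄ ≈ 100 W/m²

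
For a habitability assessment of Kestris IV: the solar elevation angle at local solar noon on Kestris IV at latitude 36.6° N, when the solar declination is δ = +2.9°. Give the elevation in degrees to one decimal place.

56.3°

At local noon the hour angle is zero, so the zenith angle equals |φ − δ| = |+36.6° − (+2.900°)| = 33.700°.
Elevation = 90° − 33.700° = 56.3°.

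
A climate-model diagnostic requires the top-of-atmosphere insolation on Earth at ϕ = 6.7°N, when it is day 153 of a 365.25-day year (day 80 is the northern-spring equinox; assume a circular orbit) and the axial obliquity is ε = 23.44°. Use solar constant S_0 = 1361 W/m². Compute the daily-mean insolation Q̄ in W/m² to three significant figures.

Q̄ ≈ 429 W/m²

Solar longitude: L_s = 360° × (153 − 80)/365.25 = 71.951°.
sin δ = sin 23.44° × sin 71.951° = 0.37821, so δ = +22.223°.
cos h₀ = −tan(+6.7°) tan(+22.223°) = -0.0480, h₀ = 1.6188 rad.
Bracket: h₀ sin ϕ sin δ + cos ϕ cos δ sin h₀ = 1.6188×0.11667×0.37821 + 0.99317×0.92572×0.99885 = 0.071431 + 0.918340 = 0.989771.
Q̄ = (S_0/π) × [bracket] = (1361/π) × 0.989771 = 428.8 W/m².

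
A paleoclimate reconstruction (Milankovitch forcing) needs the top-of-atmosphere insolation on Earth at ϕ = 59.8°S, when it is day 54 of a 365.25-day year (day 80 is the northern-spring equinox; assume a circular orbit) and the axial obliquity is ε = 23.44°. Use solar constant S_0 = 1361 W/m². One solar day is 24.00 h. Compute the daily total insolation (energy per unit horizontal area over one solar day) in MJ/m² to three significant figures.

28.1 MJ/m²

Solar longitude: L_s = 360° × (54 − 80)/365.25 = -25.626°, i.e. -25.626° + 360° = 334.374°.
sin δ = sin 23.44° × sin 334.374° = -0.17204, so δ = -9.907°.
cos h₀ = −tan(-59.8°) tan(-9.907°) = -0.3001, h₀ = 1.8756 rad.
Bracket: h₀ sin ϕ sin δ + cos ϕ cos δ sin h₀ = 1.8756×-0.86427×-0.17204 + 0.50302×0.98509×0.95392 = 0.278881 + 0.472686 = 0.751567.
Q̄ = (S_0/π) × [bracket] = (1361/π) × 0.751567 = 325.59 W/m².
Daily total = Q̄ × 24.00 h × 3600 s/h = 325.59 × 24.00 × 3600 / 10⁶ = 28.13 MJ/m².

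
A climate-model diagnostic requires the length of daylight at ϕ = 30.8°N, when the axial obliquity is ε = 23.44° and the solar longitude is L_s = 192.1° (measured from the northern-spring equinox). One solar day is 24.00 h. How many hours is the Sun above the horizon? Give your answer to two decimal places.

Solar declination: sin δ = sin ε · sin L_s = sin 23.44° × sin 192.1° = -0.08338, so δ = -4.783°.
cos h₀ = −tan ϕ · tan δ = −tan(+30.8°) × tan(-4.783°) = 0.0499, so h₀ = 1.5209 rad = 87.14°.
Daylight = 2h₀/(2π) × 24.00 h = (1.5209/π) × 24.00 = 11.62 h.

11.62 h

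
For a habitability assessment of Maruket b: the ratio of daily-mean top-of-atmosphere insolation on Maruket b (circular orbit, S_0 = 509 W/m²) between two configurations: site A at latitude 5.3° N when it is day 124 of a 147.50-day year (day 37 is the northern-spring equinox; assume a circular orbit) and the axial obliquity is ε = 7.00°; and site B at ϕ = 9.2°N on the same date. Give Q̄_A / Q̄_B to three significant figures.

Q̄_A / Q̄_B ≈ 1.02

— Configuration A (ϕ=+5.3°):
Solar longitude: L_s = 360° × (124 − 37)/147.50 = 212.339°.
sin δ = sin 7.00° × sin 212.339° = -0.06519, so δ = -3.738°.
cos h₀ = −tan(+5.3°) tan(-3.738°) = 0.0061, h₀ = 1.5647 rad.
Bracket: h₀ sin ϕ sin δ + cos ϕ cos δ sin h₀ = 1.5647×0.09237×-0.06519 + 0.99572×0.99787×0.99998 = -0.009422 + 0.993579 = 0.984157.
Q̄ = (S_0/π) × [bracket] = (509/π) × 0.984157 = 159.45 W/m².
— Configuration B (ϕ=+9.2°):
cos h₀ = −tan(+9.2°) tan(-3.738°) = 0.0106, h₀ = 1.5602 rad.
Bracket: h₀ sin ϕ sin δ + cos ϕ cos δ sin h₀ = 1.5602×0.15988×-0.06519 + 0.98714×0.99787×0.99994 = -0.016261 + 0.984978 = 0.968717.
Q̄ = (S_0/π) × [bracket] = (509/π) × 0.968717 = 156.95 W/m².
Ratio Q̄_A / Q̄_B = 159.45 / 156.95 = 1.016.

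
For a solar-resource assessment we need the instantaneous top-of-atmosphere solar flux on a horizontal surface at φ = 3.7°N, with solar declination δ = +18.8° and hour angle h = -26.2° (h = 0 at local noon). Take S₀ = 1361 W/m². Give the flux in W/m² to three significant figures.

cos θ_z = sin φ sin δ + cos φ cos δ cos h = 0.020797 + 0.847619 = 0.868416.
Flux = S₀ · cos θ_z = 1361 × 0.868416 = 1182 W/m².

1.18e+03 W/m²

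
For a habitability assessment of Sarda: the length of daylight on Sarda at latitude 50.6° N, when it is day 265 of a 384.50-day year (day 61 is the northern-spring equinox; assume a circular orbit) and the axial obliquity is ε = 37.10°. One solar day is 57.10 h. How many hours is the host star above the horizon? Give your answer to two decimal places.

Solar longitude: L_s = 360° × (265 − 61)/384.50 = 191.001°.
sin δ = sin 37.10° × sin 191.001° = -0.11511, so δ = -6.610°.
cos h₀ = −tan ϕ · tan δ = −tan(+50.6°) × tan(-6.610°) = 0.1411, so h₀ = 1.4292 rad = 81.89°.
Daylight = 2h₀/(2π) × 57.10 h = (1.4292/π) × 57.10 = 25.98 h.

25.98 h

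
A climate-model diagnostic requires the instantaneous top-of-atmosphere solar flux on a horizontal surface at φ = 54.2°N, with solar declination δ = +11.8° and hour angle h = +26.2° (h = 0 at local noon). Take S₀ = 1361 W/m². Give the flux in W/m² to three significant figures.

925 W/m²

cos θ_z = sin φ sin δ + cos φ cos δ cos h = 0.165859 + 0.513767 = 0.679626.
Flux = S₀ · cos θ_z = 1361 × 0.679626 = 925.0 W/m².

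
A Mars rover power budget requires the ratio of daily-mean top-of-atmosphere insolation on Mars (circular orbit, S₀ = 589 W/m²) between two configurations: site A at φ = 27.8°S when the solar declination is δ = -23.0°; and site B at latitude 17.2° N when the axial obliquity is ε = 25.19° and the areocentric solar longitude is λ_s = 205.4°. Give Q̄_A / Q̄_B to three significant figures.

— Configuration A (φ=-27.8°):
cos H₀ = −tan(-27.8°) tan(-23.000°) = -0.2238, H₀ = 1.7965 rad.
Bracket: H₀ sin φ sin δ + cos φ cos δ sin H₀ = 1.7965×-0.46639×-0.39073 + 0.88458×0.92050×0.97464 = 0.327381 + 0.793606 = 1.120987.
Q̄ = (S₀/π) × [bracket] = (589/π) × 1.120987 = 210.17 W/m².
— Configuration B (φ=+17.2°):
sin δ = sin 25.19° × sin 205.4° = -0.18256, so δ = -10.519°.
cos H₀ = −tan(+17.2°) tan(-10.519°) = 0.0575, H₀ = 1.5133 rad.
Bracket: H₀ sin φ sin δ + cos φ cos δ sin H₀ = 1.5133×0.29571×-0.18256 + 0.95528×0.98319×0.99835 = -0.081695 + 0.937672 = 0.855977.
Q̄ = (S₀/π) × [bracket] = (589/π) × 0.855977 = 160.48 W/m².
Ratio Q̄_A / Q̄_B = 210.17 / 160.48 = 1.310.

Q̄_A / Q̄_B ≈ 1.31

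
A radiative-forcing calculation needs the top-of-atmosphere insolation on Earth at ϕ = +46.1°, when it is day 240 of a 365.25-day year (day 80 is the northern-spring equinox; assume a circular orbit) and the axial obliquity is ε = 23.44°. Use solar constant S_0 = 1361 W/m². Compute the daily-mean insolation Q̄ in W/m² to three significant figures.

Q̄ ≈ 375 W/m²

Solar longitude: L_s = 360° × (240 − 80)/365.25 = 157.700°.
sin δ = sin 23.44° × sin 157.700° = 0.15094, so δ = +8.682°.
cos h₀ = −tan(+46.1°) tan(+8.682°) = -0.1587, h₀ = 1.7301 rad.
Bracket: h₀ sin ϕ sin δ + cos ϕ cos δ sin h₀ = 1.7301×0.72055×0.15094 + 0.69340×0.98854×0.98733 = 0.188165 + 0.676769 = 0.864934.
Q̄ = (S_0/π) × [bracket] = (1361/π) × 0.864934 = 374.7 W/m².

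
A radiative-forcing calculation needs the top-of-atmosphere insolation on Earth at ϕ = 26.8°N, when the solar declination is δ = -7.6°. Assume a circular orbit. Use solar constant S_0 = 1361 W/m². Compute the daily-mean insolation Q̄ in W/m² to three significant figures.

cos h₀ = −tan(+26.8°) tan(-7.600°) = 0.0674, h₀ = 1.5033 rad.
Bracket: h₀ sin ϕ sin δ + cos ϕ cos δ sin h₀ = 1.5033×0.45088×-0.13226 + 0.89259×0.99122×0.99773 = -0.089647 + 0.882745 = 0.793098.
Q̄ = (S_0/π) × [bracket] = (1361/π) × 0.793098 = 343.6 W/m².

Q̄ ≈ 344 W/m²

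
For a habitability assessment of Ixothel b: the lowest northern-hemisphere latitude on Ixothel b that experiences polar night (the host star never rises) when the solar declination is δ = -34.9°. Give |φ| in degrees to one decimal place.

|φ| = 55.1°

Polar night requires cos H₀ = −tan φ tan δ ≥ 1, i.e. tan φ tan δ ≤ −1.
The boundary is |tan φ| · |tan δ| = 1, so |φ| = 90° − |δ| = 90° − 34.9° = 55.1° in the northern hemisphere.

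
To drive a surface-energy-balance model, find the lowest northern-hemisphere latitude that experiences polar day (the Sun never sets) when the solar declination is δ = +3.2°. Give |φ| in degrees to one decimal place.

|φ| = 86.8°

Polar day requires cos H₀ = −tan φ tan δ ≤ −1, i.e. tan φ tan δ ≥ 1.
The boundary is |tan φ| · |tan δ| = 1, so |φ| = 90° − |δ| = 90° − 3.2° = 86.8° in the northern hemisphere.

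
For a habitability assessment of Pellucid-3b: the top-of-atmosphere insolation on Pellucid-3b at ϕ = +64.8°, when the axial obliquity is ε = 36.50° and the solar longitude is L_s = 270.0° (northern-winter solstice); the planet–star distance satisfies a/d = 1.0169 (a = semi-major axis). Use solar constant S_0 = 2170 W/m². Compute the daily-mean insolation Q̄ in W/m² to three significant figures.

Solar declination: sin δ = sin ε · sin L_s = sin 36.50° × sin 270.0° = -0.59482, so δ = -36.500°.
cos h₀ = −tan(+64.8°) tan(-36.500°) = 1.5725 ≥ 1 ⇒ polar night, h₀ = 0 and Q̄ = 0.
Inverse-square distance factor (a/d)² = 1.0169² = 1.034086.

Q̄ ≈ 0.00 W/m²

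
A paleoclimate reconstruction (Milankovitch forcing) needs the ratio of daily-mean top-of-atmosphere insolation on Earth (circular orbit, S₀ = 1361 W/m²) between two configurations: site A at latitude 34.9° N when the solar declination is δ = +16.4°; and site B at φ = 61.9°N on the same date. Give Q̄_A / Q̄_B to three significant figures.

Q̄_A / Q̄_B ≈ 1.16

— Configuration A (φ=+34.9°):
cos H₀ = −tan(+34.9°) tan(+16.400°) = -0.2053, H₀ = 1.7776 rad.
Bracket: H₀ sin φ sin δ + cos φ cos δ sin H₀ = 1.7776×0.57215×0.28234 + 0.82015×0.95931×0.97870 = 0.287155 + 0.770020 = 1.057175.
Q̄ = (S₀/π) × [bracket] = (1361/π) × 1.057175 = 457.99 W/m².
— Configuration B (φ=+61.9°):
cos H₀ = −tan(+61.9°) tan(+16.400°) = -0.5512, H₀ = 2.1546 rad.
Bracket: H₀ sin φ sin δ + cos φ cos δ sin H₀ = 2.1546×0.88213×0.28234 + 0.47101×0.95931×0.83437 = 0.536626 + 0.377006 = 0.913632.
Q̄ = (S₀/π) × [bracket] = (1361/π) × 0.913632 = 395.80 W/m².
Ratio Q̄_A / Q̄_B = 457.99 / 395.80 = 1.157.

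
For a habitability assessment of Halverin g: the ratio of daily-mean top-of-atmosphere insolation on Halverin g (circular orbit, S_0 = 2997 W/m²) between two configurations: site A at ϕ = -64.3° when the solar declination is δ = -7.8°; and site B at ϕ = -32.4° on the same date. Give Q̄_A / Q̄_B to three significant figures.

— Configuration A (ϕ=-64.3°):
cos h₀ = −tan(-64.3°) tan(-7.800°) = -0.2846, h₀ = 1.8594 rad.
Bracket: h₀ sin ϕ sin δ + cos ϕ cos δ sin h₀ = 1.8594×-0.90108×-0.13572 + 0.43366×0.99075×0.95864 = 0.227395 + 0.411878 = 0.639273.
Q̄ = (S_0/π) × [bracket] = (2997/π) × 0.639273 = 609.85 W/m².
— Configuration B (ϕ=-32.4°):
cos h₀ = −tan(-32.4°) tan(-7.800°) = -0.0869, h₀ = 1.6578 rad.
Bracket: h₀ sin ϕ sin δ + cos ϕ cos δ sin h₀ = 1.6578×-0.53583×-0.13572 + 0.84433×0.99075×0.99621 = 0.120560 + 0.833350 = 0.953910.
Q̄ = (S_0/π) × [bracket] = (2997/π) × 0.953910 = 910.01 W/m².
Ratio Q̄_A / Q̄_B = 609.85 / 910.01 = 0.6702.

Q̄_A / Q̄_B ≈ 0.670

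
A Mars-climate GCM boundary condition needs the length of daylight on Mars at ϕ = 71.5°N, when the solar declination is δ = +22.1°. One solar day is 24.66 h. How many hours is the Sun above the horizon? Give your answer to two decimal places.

24.66 h

Sunrise equation: cos h₀ = −tan ϕ · tan δ = -1.2136 ≤ −1, so the Sun never sets (polar day) and h₀ = π.
Daylight = 2h₀/(2π) × 24.66 h = (3.1416/π) × 24.66 = 24.66 h.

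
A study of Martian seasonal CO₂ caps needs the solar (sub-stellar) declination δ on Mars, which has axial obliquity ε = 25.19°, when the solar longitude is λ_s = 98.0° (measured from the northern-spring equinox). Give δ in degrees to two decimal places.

sin δ = sin ε · sin λ_s = sin 25.19° × sin 98.0° = 0.421479.
δ = arcsin(0.421479) = +24.93°.

δ = +24.93°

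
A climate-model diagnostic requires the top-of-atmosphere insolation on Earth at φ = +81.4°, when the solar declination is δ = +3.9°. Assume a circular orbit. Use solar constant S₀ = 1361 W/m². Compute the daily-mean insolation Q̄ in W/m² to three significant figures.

Q̄ ≈ 117 W/m²

cos H₀ = −tan(+81.4°) tan(+3.900°) = -0.4508, H₀ = 2.0384 rad.
Bracket: H₀ sin φ sin δ + cos φ cos δ sin H₀ = 2.0384×0.98876×0.06802 + 0.14954×0.99768×0.89264 = 0.137094 + 0.133176 = 0.270270.
Q̄ = (S₀/π) × [bracket] = (1361/π) × 0.270270 = 117.1 W/m².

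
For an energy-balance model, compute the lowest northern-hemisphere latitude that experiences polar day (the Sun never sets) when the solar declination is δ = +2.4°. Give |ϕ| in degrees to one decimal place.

|ϕ| = 87.6°

Polar day requires cos h₀ = −tan ϕ tan δ ≤ −1, i.e. tan ϕ tan δ ≥ 1.
The boundary is |tan ϕ| · |tan δ| = 1, so |ϕ| = 90° − |δ| = 90° − 2.4° = 87.6° in the northern hemisphere.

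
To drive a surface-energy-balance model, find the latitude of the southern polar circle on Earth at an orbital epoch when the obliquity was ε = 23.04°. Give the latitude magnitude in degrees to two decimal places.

66.96°

The polar circle is the lowest latitude that experiences at least one full rotation of continuous darkness at the northern-summer solstice; it lies at |ϕ| = 90° − ε = 90° − 23.04° = 66.96°.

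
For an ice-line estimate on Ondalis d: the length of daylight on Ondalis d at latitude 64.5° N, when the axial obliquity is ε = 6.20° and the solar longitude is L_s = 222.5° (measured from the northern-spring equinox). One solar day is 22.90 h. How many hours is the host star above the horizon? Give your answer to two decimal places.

Solar declination: sin δ = sin ε · sin L_s = sin 6.20° × sin 222.5° = -0.07296, so δ = -4.184°.
cos h₀ = −tan ϕ · tan δ = −tan(+64.5°) × tan(-4.184°) = 0.1534, so h₀ = 1.4168 rad = 81.18°.
Daylight = 2h₀/(2π) × 22.90 h = (1.4168/π) × 22.90 = 10.33 h.

10.33 h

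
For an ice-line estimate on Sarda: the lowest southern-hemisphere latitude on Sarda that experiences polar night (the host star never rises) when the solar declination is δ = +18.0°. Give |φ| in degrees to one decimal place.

|φ| = 72.0°

Polar night requires cos H₀ = −tan φ tan δ ≥ 1, i.e. tan φ tan δ ≤ −1.
The boundary is |tan φ| · |tan δ| = 1, so |φ| = 90° − |δ| = 90° − 18.0° = 72.0° in the southern hemisphere.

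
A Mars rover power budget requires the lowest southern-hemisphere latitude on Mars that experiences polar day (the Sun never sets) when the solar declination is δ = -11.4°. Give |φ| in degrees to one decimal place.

|φ| = 78.6°

Polar day requires cos H₀ = −tan φ tan δ ≤ −1, i.e. tan φ tan δ ≥ 1.
The boundary is |tan φ| · |tan δ| = 1, so |φ| = 90° − |δ| = 90° − 11.4° = 78.6° in the southern hemisphere.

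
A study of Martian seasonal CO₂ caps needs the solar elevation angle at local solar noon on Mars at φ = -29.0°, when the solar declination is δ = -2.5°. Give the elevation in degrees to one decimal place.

63.5°

At local noon the hour angle is zero, so the zenith angle equals |φ − δ| = |-29.0° − (-2.500°)| = 26.500°.
Elevation = 90° − 26.500° = 63.5°.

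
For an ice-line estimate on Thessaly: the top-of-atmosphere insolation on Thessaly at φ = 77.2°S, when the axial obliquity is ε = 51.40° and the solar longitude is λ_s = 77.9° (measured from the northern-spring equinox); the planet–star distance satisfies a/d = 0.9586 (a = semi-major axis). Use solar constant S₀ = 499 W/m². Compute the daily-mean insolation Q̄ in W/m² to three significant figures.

Q̄ ≈ 0.00 W/m²

Solar declination: sin δ = sin ε · sin λ_s = sin 51.40° × sin 77.9° = 0.76416, so δ = +49.832°.
cos H₀ = −tan(-77.2°) tan(+49.832°) = 5.2144 ≥ 1 ⇒ polar night, H₀ = 0 and Q̄ = 0.
Inverse-square distance factor (a/d)² = 0.9586² = 0.918914.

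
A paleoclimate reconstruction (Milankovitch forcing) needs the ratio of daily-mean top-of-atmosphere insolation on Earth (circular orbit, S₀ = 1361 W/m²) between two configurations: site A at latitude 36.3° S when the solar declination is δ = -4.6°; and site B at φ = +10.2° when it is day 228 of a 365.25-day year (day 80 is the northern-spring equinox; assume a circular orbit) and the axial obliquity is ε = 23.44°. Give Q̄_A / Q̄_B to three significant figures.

— Configuration A (φ=-36.3°):
cos H₀ = −tan(-36.3°) tan(-4.600°) = -0.0591, H₀ = 1.6299 rad.
Bracket: H₀ sin φ sin δ + cos φ cos δ sin H₀ = 1.6299×-0.59201×-0.08020 + 0.80593×0.99678×0.99825 = 0.077386 + 0.801929 = 0.879315.
Q̄ = (S₀/π) × [bracket] = (1361/π) × 0.879315 = 380.94 W/m².
— Configuration B (φ=+10.2°):
Solar longitude: λ_s = 360° × (228 − 80)/365.25 = 145.873°.
sin δ = sin 23.44° × sin 145.873° = 0.22317, so δ = +12.895°.
cos H₀ = −tan(+10.2°) tan(+12.895°) = -0.0412, H₀ = 1.6120 rad.
Bracket: H₀ sin φ sin δ + cos φ cos δ sin H₀ = 1.6120×0.17708×0.22317 + 0.98420×0.97478×0.99915 = 0.063705 + 0.958563 = 1.022268.
Q̄ = (S₀/π) × [bracket] = (1361/π) × 1.022268 = 442.87 W/m².
Ratio Q̄_A / Q̄_B = 380.94 / 442.87 = 0.8602.

Q̄_A / Q̄_B ≈ 0.860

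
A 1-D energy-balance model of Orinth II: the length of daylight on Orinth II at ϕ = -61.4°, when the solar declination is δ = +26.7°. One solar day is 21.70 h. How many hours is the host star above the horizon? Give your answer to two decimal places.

2.74 h

cos h₀ = −tan ϕ · tan δ = −tan(-61.4°) × tan(+26.700°) = 0.9225, so h₀ = 0.3964 rad = 22.71°.
Daylight = 2h₀/(2π) × 21.70 h = (0.3964/π) × 21.70 = 2.74 h.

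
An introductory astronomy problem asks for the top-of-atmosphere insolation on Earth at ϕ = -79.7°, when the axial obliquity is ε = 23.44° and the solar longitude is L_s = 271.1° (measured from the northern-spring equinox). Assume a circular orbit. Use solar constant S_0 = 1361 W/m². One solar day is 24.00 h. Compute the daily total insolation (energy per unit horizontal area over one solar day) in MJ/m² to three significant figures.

46.0 MJ/m²

Solar declination: sin δ = sin ε · sin L_s = sin 23.44° × sin 271.1° = -0.39772, so δ = -23.435°.
cos h₀ = −tan(-79.7°) tan(-23.435°) = -2.3852 ≤ −1 ⇒ polar day, h₀ = π.
Bracket: h₀ sin ϕ sin δ + cos ϕ cos δ sin h₀ = 3.1416×-0.98389×-0.39772 + 0.17880×0.91751×0.00000 = 1.229348 + 0.000000 = 1.229348.
Q̄ = (S_0/π) × [bracket] = (1361/π) × 1.229348 = 532.58 W/m².
Daily total = Q̄ × 24.00 h × 3600 s/h = 532.58 × 24.00 × 3600 / 10⁶ = 46.01 MJ/m².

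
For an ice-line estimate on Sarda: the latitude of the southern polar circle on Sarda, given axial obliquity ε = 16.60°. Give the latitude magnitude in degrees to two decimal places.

73.40°

The polar circle is the lowest latitude that experiences at least one full rotation of continuous darkness at the northern-summer solstice; it lies at |ϕ| = 90° − ε = 90° − 16.60° = 73.40°.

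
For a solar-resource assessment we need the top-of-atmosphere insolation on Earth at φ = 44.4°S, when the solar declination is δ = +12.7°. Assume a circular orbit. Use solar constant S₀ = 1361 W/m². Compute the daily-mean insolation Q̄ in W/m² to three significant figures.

Q̄ ≈ 205 W/m²

cos H₀ = −tan(-44.4°) tan(+12.700°) = 0.2207, H₀ = 1.3483 rad.
Bracket: H₀ sin φ sin δ + cos φ cos δ sin H₀ = 1.3483×-0.69966×0.21985 + 0.71447×0.97553×0.97534 = -0.207396 + 0.679799 = 0.472403.
Q̄ = (S₀/π) × [bracket] = (1361/π) × 0.472403 = 204.7 W/m².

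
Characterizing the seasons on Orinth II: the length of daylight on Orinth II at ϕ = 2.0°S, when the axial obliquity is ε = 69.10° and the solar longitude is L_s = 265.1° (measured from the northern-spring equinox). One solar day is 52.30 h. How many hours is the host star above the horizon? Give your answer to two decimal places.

27.63 h

Solar declination: sin δ = sin ε · sin L_s = sin 69.10° × sin 265.1° = -0.93079, so δ = -68.558°.
cos h₀ = −tan ϕ · tan δ = −tan(-2.0°) × tan(-68.558°) = -0.0889, so h₀ = 1.6598 rad = 95.10°.
Daylight = 2h₀/(2π) × 52.30 h = (1.6598/π) × 52.30 = 27.63 h.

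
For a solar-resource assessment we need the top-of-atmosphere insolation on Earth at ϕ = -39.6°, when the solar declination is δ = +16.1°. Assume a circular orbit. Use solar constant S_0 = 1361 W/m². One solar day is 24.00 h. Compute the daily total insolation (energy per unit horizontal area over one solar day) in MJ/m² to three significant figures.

18.1 MJ/m²

cos h₀ = −tan(-39.6°) tan(+16.100°) = 0.2388, h₀ = 1.3297 rad.
Bracket: h₀ sin ϕ sin δ + cos ϕ cos δ sin h₀ = 1.3297×-0.63742×0.27731 + 0.77051×0.96078×0.97107 = -0.235042 + 0.718874 = 0.483832.
Q̄ = (S_0/π) × [bracket] = (1361/π) × 0.483832 = 209.61 W/m².
Daily total = Q̄ × 24.00 h × 3600 s/h = 209.61 × 24.00 × 3600 / 10⁶ = 18.11 MJ/m².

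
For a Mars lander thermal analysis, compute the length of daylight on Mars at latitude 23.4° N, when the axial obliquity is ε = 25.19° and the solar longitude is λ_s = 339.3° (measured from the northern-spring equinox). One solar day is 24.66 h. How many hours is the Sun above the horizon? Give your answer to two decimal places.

11.81 h

Solar declination: sin δ = sin ε · sin λ_s = sin 25.19° × sin 339.3° = -0.15045, so δ = -8.653°.
cos H₀ = −tan φ · tan δ = −tan(+23.4°) × tan(-8.653°) = 0.0659, so H₀ = 1.5049 rad = 86.22°.
Daylight = 2H₀/(2π) × 24.66 h = (1.5049/π) × 24.66 = 11.81 h.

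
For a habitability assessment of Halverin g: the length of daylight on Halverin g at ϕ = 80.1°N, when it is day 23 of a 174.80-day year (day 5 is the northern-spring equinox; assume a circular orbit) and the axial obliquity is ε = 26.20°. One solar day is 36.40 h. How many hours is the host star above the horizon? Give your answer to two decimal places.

Solar longitude: L_s = 360° × (23 − 5)/174.80 = 37.071°.
sin δ = sin 26.20° × sin 37.071° = 0.26614, so δ = +15.435°.
Sunrise equation: cos h₀ = −tan ϕ · tan δ = -1.5820 ≤ −1, so the host star never sets (polar day) and h₀ = π.
Daylight = 2h₀/(2π) × 36.40 h = (3.1416/π) × 36.40 = 36.40 h.

36.40 h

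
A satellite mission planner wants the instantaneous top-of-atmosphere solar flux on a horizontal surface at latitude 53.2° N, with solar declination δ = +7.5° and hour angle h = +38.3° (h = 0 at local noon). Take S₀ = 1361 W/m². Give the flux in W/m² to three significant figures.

cos θ_z = sin φ sin δ + cos φ cos δ cos h = 0.104516 + 0.466078 = 0.570594.
Flux = S₀ · cos θ_z = 1361 × 0.570594 = 776.6 W/m².

777 W/m²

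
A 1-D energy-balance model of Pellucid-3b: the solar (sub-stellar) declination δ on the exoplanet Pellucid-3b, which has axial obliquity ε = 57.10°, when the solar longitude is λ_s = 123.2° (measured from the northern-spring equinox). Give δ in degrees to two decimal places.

δ = +44.63°

sin δ = sin ε · sin λ_s = sin 57.10° × sin 123.2° = 0.702564.
δ = arcsin(0.702564) = +44.63°.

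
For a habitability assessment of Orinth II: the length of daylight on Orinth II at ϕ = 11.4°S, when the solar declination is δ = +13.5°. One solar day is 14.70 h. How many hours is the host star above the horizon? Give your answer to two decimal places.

7.12 h

cos h₀ = −tan ϕ · tan δ = −tan(-11.4°) × tan(+13.500°) = 0.0484, so h₀ = 1.5224 rad = 87.23°.
Daylight = 2h₀/(2π) × 14.70 h = (1.5224/π) × 14.70 = 7.12 h.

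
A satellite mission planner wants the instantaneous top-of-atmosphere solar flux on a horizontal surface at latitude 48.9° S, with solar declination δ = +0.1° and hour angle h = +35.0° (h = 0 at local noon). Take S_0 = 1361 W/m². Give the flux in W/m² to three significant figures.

cos θ_z = sin ϕ sin δ + cos ϕ cos δ cos h = -0.001315 + 0.538489 = 0.537174.
Flux = S_0 · cos θ_z = 1361 × 0.537174 = 731.1 W/m².

731 W/m²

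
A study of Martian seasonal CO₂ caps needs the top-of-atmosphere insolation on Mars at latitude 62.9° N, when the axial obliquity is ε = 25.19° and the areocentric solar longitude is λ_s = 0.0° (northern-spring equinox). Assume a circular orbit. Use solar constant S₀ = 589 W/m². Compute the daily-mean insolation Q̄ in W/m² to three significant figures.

sin δ = sin 25.19° × sin 0.0° = 0.00000, so δ = +0.000°.
cos H₀ = −tan(+62.9°) tan(+0.000°) = -0.0000, H₀ = 1.5708 rad.
Bracket: H₀ sin φ sin δ + cos φ cos δ sin H₀ = 1.5708×0.89021×0.00000 + 0.45554×1.00000×1.00000 = 0.000000 + 0.455540 = 0.455540.
Q̄ = (S₀/π) × [bracket] = (589/π) × 0.455540 = 85.41 W/m².

Q̄ ≈ 85.4 W/m²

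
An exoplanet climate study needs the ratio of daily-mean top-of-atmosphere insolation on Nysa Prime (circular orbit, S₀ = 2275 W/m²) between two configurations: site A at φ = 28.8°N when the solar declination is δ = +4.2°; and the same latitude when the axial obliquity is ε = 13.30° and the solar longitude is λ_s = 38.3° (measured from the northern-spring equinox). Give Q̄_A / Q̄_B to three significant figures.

— Configuration A (φ=+28.8°):
cos H₀ = −tan(+28.8°) tan(+4.200°) = -0.0404, H₀ = 1.6112 rad.
Bracket: H₀ sin φ sin δ + cos φ cos δ sin H₀ = 1.6112×0.48175×0.07324 + 0.87631×0.99731×0.99918 = 0.056849 + 0.873236 = 0.930085.
Q̄ = (S₀/π) × [bracket] = (2275/π) × 0.930085 = 673.53 W/m².
— Configuration B (φ=+28.8°):
Solar declination: sin δ = sin ε · sin λ_s = sin 13.30° × sin 38.3° = 0.14258, so δ = +8.197°.
cos H₀ = −tan(+28.8°) tan(+8.197°) = -0.0792, H₀ = 1.6501 rad.
Bracket: H₀ sin φ sin δ + cos φ cos δ sin H₀ = 1.6501×0.48175×0.14258 + 0.87631×0.98978×0.99686 = 0.113342 + 0.864631 = 0.977973.
Q̄ = (S₀/π) × [bracket] = (2275/π) × 0.977973 = 708.20 W/m².
Ratio Q̄_A / Q̄_B = 673.53 / 708.20 = 0.9510.

Q̄_A / Q̄_B ≈ 0.951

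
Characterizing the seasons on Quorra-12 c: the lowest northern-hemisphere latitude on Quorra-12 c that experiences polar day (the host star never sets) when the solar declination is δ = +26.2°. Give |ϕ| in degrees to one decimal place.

Polar day requires cos h₀ = −tan ϕ tan δ ≤ −1, i.e. tan ϕ tan δ ≥ 1.
The boundary is |tan ϕ| · |tan δ| = 1, so |ϕ| = 90° − |δ| = 90° − 26.2° = 63.8° in the northern hemisphere.

|ϕ| = 63.8°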